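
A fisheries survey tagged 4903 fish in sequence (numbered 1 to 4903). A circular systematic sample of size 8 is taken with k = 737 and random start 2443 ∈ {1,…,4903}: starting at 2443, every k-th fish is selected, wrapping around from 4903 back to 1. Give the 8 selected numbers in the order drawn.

Selection 1: 2443
Selection 2: 2443 + 737 = 3180
Selection 3: 3180 + 737 = 3917
Selection 4: 3917 + 737 = 4654
Selection 5: 4654 + 737 = 5391 → 5391 − 4903 = 488
Selection 6: 488 + 737 = 1225
Selection 7: 1225 + 737 = 1962
Selection 8: 1962 + 737 = 2699

2443, 3180, 3917, 4654, 488, 1225, 1962, 2699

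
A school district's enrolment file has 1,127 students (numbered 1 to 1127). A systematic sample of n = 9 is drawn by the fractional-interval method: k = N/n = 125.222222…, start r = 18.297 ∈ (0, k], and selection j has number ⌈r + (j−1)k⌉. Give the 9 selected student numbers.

19, 144, 269, 394, 520, 645, 770, 895, 1021

j=1: r + 0k = 18.297 → ⌈·⌉ = 19
j=2: r + 1k = 143.519222… → ⌈·⌉ = 144
j=3: r + 2k = 268.741444… → ⌈·⌉ = 269
j=4: r + 3k = 393.963666… → ⌈·⌉ = 394
j=5: r + 4k = 519.185888… → ⌈·⌉ = 520
j=6: r + 5k = 644.408111… → ⌈·⌉ = 645
j=7: r + 6k = 769.630333… → ⌈·⌉ = 770
j=8: r + 7k = 894.852555… → ⌈·⌉ = 895
j=9: r + 8k = 1020.074777… → ⌈·⌉ = 1021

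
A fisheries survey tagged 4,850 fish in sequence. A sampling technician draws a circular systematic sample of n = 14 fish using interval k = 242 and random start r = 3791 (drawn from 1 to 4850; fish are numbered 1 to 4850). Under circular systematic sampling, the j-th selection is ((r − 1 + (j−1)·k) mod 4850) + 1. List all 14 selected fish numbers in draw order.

Selection 1: 3791
Selection 2: 3791 + 242 = 4033
Selection 3: 4033 + 242 = 4275
Selection 4: 4275 + 242 = 4517
Selection 5: 4517 + 242 = 4759
Selection 6: 4759 + 242 = 5001 → 5001 − 4850 = 151
Selection 7: 151 + 242 = 393
Selection 8: 393 + 242 = 635
Selection 9: 635 + 242 = 877
Selection 10: 877 + 242 = 1119
Selection 11: 1119 + 242 = 1361
Selection 12: 1361 + 242 = 1603
Selection 13: 1603 + 242 = 1845
Selection 14: 1845 + 242 = 2087

3791, 4033, 4275, 4517, 4759, 151, 393, 635, 877, 1119, 1361, 1603, 1845, 2087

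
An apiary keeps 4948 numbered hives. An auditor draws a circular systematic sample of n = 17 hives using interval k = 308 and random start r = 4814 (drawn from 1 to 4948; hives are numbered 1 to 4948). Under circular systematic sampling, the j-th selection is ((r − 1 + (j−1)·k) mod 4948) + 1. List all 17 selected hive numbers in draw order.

4814, 174, 482, 790, 1098, 1406, 1714, 2022, 2330, 2638, 2946, 3254, 3562, 3870, 4178, 4486, 4794

Selection 1: 4814
Selection 2: 4814 + 308 = 5122 → 5122 − 4948 = 174
Selection 3: 174 + 308 = 482
Selection 4: 482 + 308 = 790
Selection 5: 790 + 308 = 1098
Selection 6: 1098 + 308 = 1406
Selection 7: 1406 + 308 = 1714
Selection 8: 1714 + 308 = 2022
Selection 9: 2022 + 308 = 2330
Selection 10: 2330 + 308 = 2638
Selection 11: 2638 + 308 = 2946
Selection 12: 2946 + 308 = 3254
Selection 13: 3254 + 308 = 3562
Selection 14: 3562 + 308 = 3870
Selection 15: 3870 + 308 = 4178
Selection 16: 4178 + 308 = 4486
Selection 17: 4486 + 308 = 4794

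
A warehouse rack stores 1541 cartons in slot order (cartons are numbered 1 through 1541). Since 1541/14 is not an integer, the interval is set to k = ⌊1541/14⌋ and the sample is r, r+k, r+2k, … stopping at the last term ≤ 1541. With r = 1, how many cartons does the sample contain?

k = ⌊1541/14⌋ = 110
Achieved size = ⌊(1541 − 1)/110⌋ + 1 = ⌊1540/110⌋ + 1 = 14 + 1 = 15
(last selection: 1 + 14×110 = 1541 ≤ 1541; next would be 1651 > 1541)

15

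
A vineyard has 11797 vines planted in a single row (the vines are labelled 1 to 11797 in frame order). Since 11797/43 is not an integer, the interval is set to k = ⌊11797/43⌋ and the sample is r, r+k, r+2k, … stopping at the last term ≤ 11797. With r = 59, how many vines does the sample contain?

k = ⌊11797/43⌋ = 274
Achieved size = ⌊(11797 − 59)/274⌋ + 1 = ⌊11738/274⌋ + 1 = 42 + 1 = 43
(last selection: 59 + 42×274 = 11567 ≤ 11797; next would be 11841 > 11797)

43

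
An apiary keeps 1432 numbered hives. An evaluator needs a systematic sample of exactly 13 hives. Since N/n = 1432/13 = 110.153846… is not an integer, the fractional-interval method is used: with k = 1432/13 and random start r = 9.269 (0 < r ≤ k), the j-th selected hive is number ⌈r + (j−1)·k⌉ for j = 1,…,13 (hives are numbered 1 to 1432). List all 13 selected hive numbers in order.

10, 120, 230, 340, 450, 561, 671, 781, 891, 1001, 1111, 1221, 1332

j=1: r + 0k = 9.269 → ⌈·⌉ = 10
j=2: r + 1k = 119.422846… → ⌈·⌉ = 120
j=3: r + 2k = 229.576692… → ⌈·⌉ = 230
j=4: r + 3k = 339.730538… → ⌈·⌉ = 340
j=5: r + 4k = 449.884384… → ⌈·⌉ = 450
j=6: r + 5k = 560.038230… → ⌈·⌉ = 561
j=7: r + 6k = 670.192076… → ⌈·⌉ = 671
j=8: r + 7k = 780.345923… → ⌈·⌉ = 781
j=9: r + 8k = 890.499769… → ⌈·⌉ = 891
j=10: r + 9k = 1000.653615… → ⌈·⌉ = 1001
j=11: r + 10k = 1110.807461… → ⌈·⌉ = 1111
j=12: r + 11k = 1220.961307… → ⌈·⌉ = 1221
j=13: r + 12k = 1331.115153… → ⌈·⌉ = 1332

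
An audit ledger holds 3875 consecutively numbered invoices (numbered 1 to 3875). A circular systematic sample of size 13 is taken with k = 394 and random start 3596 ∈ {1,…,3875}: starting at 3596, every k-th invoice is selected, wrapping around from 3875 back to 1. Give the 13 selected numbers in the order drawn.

3596, 115, 509, 903, 1297, 1691, 2085, 2479, 2873, 3267, 3661, 180, 574

Selection 1: 3596
Selection 2: 3596 + 394 = 3990 → 3990 − 3875 = 115
Selection 3: 115 + 394 = 509
Selection 4: 509 + 394 = 903
Selection 5: 903 + 394 = 1297
Selection 6: 1297 + 394 = 1691
Selection 7: 1691 + 394 = 2085
Selection 8: 2085 + 394 = 2479
Selection 9: 2479 + 394 = 2873
Selection 10: 2873 + 394 = 3267
Selection 11: 3267 + 394 = 3661
Selection 12: 3661 + 394 = 4055 → 4055 − 3875 = 180
Selection 13: 180 + 394 = 574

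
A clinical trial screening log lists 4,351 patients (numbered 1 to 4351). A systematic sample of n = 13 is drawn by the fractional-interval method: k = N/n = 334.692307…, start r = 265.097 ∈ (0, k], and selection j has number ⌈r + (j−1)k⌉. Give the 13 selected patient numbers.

j=1: r + 0k = 265.097 → ⌈·⌉ = 266
j=2: r + 1k = 599.789307… → ⌈·⌉ = 600
j=3: r + 2k = 934.481615… → ⌈·⌉ = 935
j=4: r + 3k = 1269.173923… → ⌈·⌉ = 1270
j=5: r + 4k = 1603.866230… → ⌈·⌉ = 1604
j=6: r + 5k = 1938.558538… → ⌈·⌉ = 1939
j=7: r + 6k = 2273.250846… → ⌈·⌉ = 2274
j=8: r + 7k = 2607.943153… → ⌈·⌉ = 2608
j=9: r + 8k = 2942.635461… → ⌈·⌉ = 2943
j=10: r + 9k = 3277.327769… → ⌈·⌉ = 3278
j=11: r + 10k = 3612.020076… → ⌈·⌉ = 3613
j=12: r + 11k = 3946.712384… → ⌈·⌉ = 3947
j=13: r + 12k = 4281.404692… → ⌈·⌉ = 4282

266, 600, 935, 1270, 1604, 1939, 2274, 2608, 2943, 3278, 3613, 3947, 4282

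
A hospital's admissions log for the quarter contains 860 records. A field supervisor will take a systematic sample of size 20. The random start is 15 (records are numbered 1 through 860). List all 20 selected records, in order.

15, 58, 101, 144, 187, 230, 273, 316, 359, 402, 445, 488, 531, 574, 617, 660, 703, 746, 789, 832

k = N/n = 860/20 = 43
record 1: 15
record 2: 15 + 43 = 58
record 3: 58 + 43 = 101
record 4: 101 + 43 = 144
record 5: 144 + 43 = 187
record 6: 187 + 43 = 230
record 7: 230 + 43 = 273
record 8: 273 + 43 = 316
record 9: 316 + 43 = 359
record 10: 359 + 43 = 402
record 11: 402 + 43 = 445
record 12: 445 + 43 = 488
record 13: 488 + 43 = 531
record 14: 531 + 43 = 574
record 15: 574 + 43 = 617
record 16: 617 + 43 = 660
record 17: 660 + 43 = 703
record 18: 703 + 43 = 746
record 19: 746 + 43 = 789
record 20: 789 + 43 = 832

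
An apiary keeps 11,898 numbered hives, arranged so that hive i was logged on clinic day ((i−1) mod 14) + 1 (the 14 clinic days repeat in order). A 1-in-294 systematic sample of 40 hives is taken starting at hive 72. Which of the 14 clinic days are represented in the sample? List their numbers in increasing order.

2

Consecutive selections differ by k = 294, so their clinic day numbers differ by 294 mod 14 = 0.
gcd(294, 14) = 14, so the sample visits 14/14 = 1 distinct residues mod 14.
Start 72 is clinic day 2; the clinic days hit are 2.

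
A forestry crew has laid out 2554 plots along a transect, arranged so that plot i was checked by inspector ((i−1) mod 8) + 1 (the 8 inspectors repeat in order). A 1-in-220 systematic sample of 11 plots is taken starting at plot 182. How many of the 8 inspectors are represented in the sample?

2

Consecutive selections differ by k = 220, so their inspector numbers differ by 220 mod 8 = 4.
gcd(220, 8) = 4, so the sample visits 8/4 = 2 distinct residues mod 8.
Start 182 is inspector 6; the inspectors hit are 2, 6.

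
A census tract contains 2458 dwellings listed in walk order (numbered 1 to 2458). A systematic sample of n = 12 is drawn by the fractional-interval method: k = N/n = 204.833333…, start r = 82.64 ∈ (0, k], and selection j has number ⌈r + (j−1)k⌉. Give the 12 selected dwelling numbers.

j=1: r + 0k = 82.64 → ⌈·⌉ = 83
j=2: r + 1k = 287.473333… → ⌈·⌉ = 288
j=3: r + 2k = 492.306666… → ⌈·⌉ = 493
j=4: r + 3k = 697.14 → ⌈·⌉ = 698
j=5: r + 4k = 901.973333… → ⌈·⌉ = 902
j=6: r + 5k = 1106.806666… → ⌈·⌉ = 1107
j=7: r + 6k = 1311.64 → ⌈·⌉ = 1312
j=8: r + 7k = 1516.473333… → ⌈·⌉ = 1517
j=9: r + 8k = 1721.306666… → ⌈·⌉ = 1722
j=10: r + 9k = 1926.14 → ⌈·⌉ = 1927
j=11: r + 10k = 2130.973333… → ⌈·⌉ = 2131
j=12: r + 11k = 2335.806666… → ⌈·⌉ = 2336

83, 288, 493, 698, 902, 1107, 1312, 1517, 1722, 1927, 2131, 2336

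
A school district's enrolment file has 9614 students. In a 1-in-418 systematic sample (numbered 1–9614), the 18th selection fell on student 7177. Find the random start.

71

k = 418
r = 7177 − (18−1)×418 = 7177 − 7106 = 71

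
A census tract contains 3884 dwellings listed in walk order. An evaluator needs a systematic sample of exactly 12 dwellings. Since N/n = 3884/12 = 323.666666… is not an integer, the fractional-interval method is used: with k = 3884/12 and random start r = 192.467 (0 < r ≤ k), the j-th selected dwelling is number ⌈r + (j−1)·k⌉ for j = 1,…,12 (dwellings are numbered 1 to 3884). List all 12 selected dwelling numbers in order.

j=1: r + 0k = 192.467 → ⌈·⌉ = 193
j=2: r + 1k = 516.133666… → ⌈·⌉ = 517
j=3: r + 2k = 839.800333… → ⌈·⌉ = 840
j=4: r + 3k = 1163.467 → ⌈·⌉ = 1164
j=5: r + 4k = 1487.133666… → ⌈·⌉ = 1488
j=6: r + 5k = 1810.800333… → ⌈·⌉ = 1811
j=7: r + 6k = 2134.467 → ⌈·⌉ = 2135
j=8: r + 7k = 2458.133666… → ⌈·⌉ = 2459
j=9: r + 8k = 2781.800333… → ⌈·⌉ = 2782
j=10: r + 9k = 3105.467 → ⌈·⌉ = 3106
j=11: r + 10k = 3429.133666… → ⌈·⌉ = 3430
j=12: r + 11k = 3752.800333… → ⌈·⌉ = 3753

193, 517, 840, 1164, 1488, 1811, 2135, 2459, 2782, 3106, 3430, 3753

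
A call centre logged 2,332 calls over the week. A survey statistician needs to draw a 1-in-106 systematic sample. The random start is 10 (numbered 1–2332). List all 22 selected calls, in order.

10, 116, 222, 328, 434, 540, 646, 752, 858, 964, 1070, 1176, 1282, 1388, 1494, 1600, 1706, 1812, 1918, 2024, 2130, 2236

call 1: 10
call 2: 10 + 106 = 116
call 3: 116 + 106 = 222
call 4: 222 + 106 = 328
call 5: 328 + 106 = 434
call 6: 434 + 106 = 540
call 7: 540 + 106 = 646
call 8: 646 + 106 = 752
call 9: 752 + 106 = 858
call 10: 858 + 106 = 964
call 11: 964 + 106 = 1070
call 12: 1070 + 106 = 1176
call 13: 1176 + 106 = 1282
call 14: 1282 + 106 = 1388
call 15: 1388 + 106 = 1494
call 16: 1494 + 106 = 1600
call 17: 1600 + 106 = 1706
call 18: 1706 + 106 = 1812
call 19: 1812 + 106 = 1918
call 20: 1918 + 106 = 2024
call 21: 2024 + 106 = 2130
call 22: 2130 + 106 = 2236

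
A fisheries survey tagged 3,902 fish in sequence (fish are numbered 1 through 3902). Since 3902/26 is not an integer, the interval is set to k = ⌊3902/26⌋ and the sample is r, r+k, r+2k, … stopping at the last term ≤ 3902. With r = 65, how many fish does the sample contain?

k = ⌊3902/26⌋ = 150
Achieved size = ⌊(3902 − 65)/150⌋ + 1 = ⌊3837/150⌋ + 1 = 25 + 1 = 26
(last selection: 65 + 25×150 = 3815 ≤ 3902; next would be 3965 > 3902)

26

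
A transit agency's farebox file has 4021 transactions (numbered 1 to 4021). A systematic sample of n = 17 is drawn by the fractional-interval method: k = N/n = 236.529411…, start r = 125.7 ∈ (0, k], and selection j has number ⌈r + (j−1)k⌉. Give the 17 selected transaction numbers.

126, 363, 599, 836, 1072, 1309, 1545, 1782, 2018, 2255, 2491, 2728, 2965, 3201, 3438, 3674, 3911

j=1: r + 0k = 125.7 → ⌈·⌉ = 126
j=2: r + 1k = 362.229411… → ⌈·⌉ = 363
j=3: r + 2k = 598.758823… → ⌈·⌉ = 599
j=4: r + 3k = 835.288235… → ⌈·⌉ = 836
j=5: r + 4k = 1071.817647… → ⌈·⌉ = 1072
j=6: r + 5k = 1308.347058… → ⌈·⌉ = 1309
j=7: r + 6k = 1544.876470… → ⌈·⌉ = 1545
j=8: r + 7k = 1781.405882… → ⌈·⌉ = 1782
j=9: r + 8k = 2017.935294… → ⌈·⌉ = 2018
j=10: r + 9k = 2254.464705… → ⌈·⌉ = 2255
j=11: r + 10k = 2490.994117… → ⌈·⌉ = 2491
j=12: r + 11k = 2727.523529… → ⌈·⌉ = 2728
j=13: r + 12k = 2964.052941… → ⌈·⌉ = 2965
j=14: r + 13k = 3200.582352… → ⌈·⌉ = 3201
j=15: r + 14k = 3437.111764… → ⌈·⌉ = 3438
j=16: r + 15k = 3673.641176… → ⌈·⌉ = 3674
j=17: r + 16k = 3910.170588… → ⌈·⌉ = 3911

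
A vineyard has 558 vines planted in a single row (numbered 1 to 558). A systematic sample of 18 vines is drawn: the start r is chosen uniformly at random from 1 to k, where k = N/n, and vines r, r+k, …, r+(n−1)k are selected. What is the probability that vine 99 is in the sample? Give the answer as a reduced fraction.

1/31

k = 558/18 = 31.
Vine 99 is selected iff r ≡ 99 (mod 31); exactly one such r in {1,…,31}.
Inclusion probability = 1/31.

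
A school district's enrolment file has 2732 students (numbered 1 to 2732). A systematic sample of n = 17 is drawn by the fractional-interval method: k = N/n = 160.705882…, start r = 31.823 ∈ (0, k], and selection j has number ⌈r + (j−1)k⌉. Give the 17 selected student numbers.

32, 193, 354, 514, 675, 836, 997, 1157, 1318, 1479, 1639, 1800, 1961, 2121, 2282, 2443, 2604

j=1: r + 0k = 31.823 → ⌈·⌉ = 32
j=2: r + 1k = 192.528882… → ⌈·⌉ = 193
j=3: r + 2k = 353.234764… → ⌈·⌉ = 354
j=4: r + 3k = 513.940647… → ⌈·⌉ = 514
j=5: r + 4k = 674.646529… → ⌈·⌉ = 675
j=6: r + 5k = 835.352411… → ⌈·⌉ = 836
j=7: r + 6k = 996.058294… → ⌈·⌉ = 997
j=8: r + 7k = 1156.764176… → ⌈·⌉ = 1157
j=9: r + 8k = 1317.470058… → ⌈·⌉ = 1318
j=10: r + 9k = 1478.175941… → ⌈·⌉ = 1479
j=11: r + 10k = 1638.881823… → ⌈·⌉ = 1639
j=12: r + 11k = 1799.587705… → ⌈·⌉ = 1800
j=13: r + 12k = 1960.293588… → ⌈·⌉ = 1961
j=14: r + 13k = 2120.999470… → ⌈·⌉ = 2121
j=15: r + 14k = 2281.705352… → ⌈·⌉ = 2282
j=16: r + 15k = 2442.411235… → ⌈·⌉ = 2443
j=17: r + 16k = 2603.117117… → ⌈·⌉ = 2604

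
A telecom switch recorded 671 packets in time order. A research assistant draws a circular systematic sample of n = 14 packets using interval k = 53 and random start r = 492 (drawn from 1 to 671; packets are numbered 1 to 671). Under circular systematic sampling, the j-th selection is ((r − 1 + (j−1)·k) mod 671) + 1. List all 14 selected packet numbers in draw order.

492, 545, 598, 651, 33, 86, 139, 192, 245, 298, 351, 404, 457, 510

Selection 1: 492
Selection 2: 492 + 53 = 545
Selection 3: 545 + 53 = 598
Selection 4: 598 + 53 = 651
Selection 5: 651 + 53 = 704 → 704 − 671 = 33
Selection 6: 33 + 53 = 86
Selection 7: 86 + 53 = 139
Selection 8: 139 + 53 = 192
Selection 9: 192 + 53 = 245
Selection 10: 245 + 53 = 298
Selection 11: 298 + 53 = 351
Selection 12: 351 + 53 = 404
Selection 13: 404 + 53 = 457
Selection 14: 457 + 53 = 510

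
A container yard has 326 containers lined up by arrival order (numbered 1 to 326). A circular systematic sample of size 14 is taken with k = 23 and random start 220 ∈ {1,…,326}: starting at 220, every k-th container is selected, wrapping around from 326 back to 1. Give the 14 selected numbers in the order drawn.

Selection 1: 220
Selection 2: 220 + 23 = 243
Selection 3: 243 + 23 = 266
Selection 4: 266 + 23 = 289
Selection 5: 289 + 23 = 312
Selection 6: 312 + 23 = 335 → 335 − 326 = 9
Selection 7: 9 + 23 = 32
Selection 8: 32 + 23 = 55
Selection 9: 55 + 23 = 78
Selection 10: 78 + 23 = 101
Selection 11: 101 + 23 = 124
Selection 12: 124 + 23 = 147
Selection 13: 147 + 23 = 170
Selection 14: 170 + 23 = 193

220, 243, 266, 289, 312, 9, 32, 55, 78, 101, 124, 147, 170, 193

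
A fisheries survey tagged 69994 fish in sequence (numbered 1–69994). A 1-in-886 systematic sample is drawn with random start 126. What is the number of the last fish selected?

69234

k = 886
79th selection = r + (79−1)·k = 126 + 78×886 = 126 + 69108 = 69234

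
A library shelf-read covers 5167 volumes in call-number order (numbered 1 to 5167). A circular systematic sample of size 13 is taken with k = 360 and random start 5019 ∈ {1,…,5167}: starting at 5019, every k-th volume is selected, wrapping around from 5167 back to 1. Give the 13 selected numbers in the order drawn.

5019, 212, 572, 932, 1292, 1652, 2012, 2372, 2732, 3092, 3452, 3812, 4172

Selection 1: 5019
Selection 2: 5019 + 360 = 5379 → 5379 − 5167 = 212
Selection 3: 212 + 360 = 572
Selection 4: 572 + 360 = 932
Selection 5: 932 + 360 = 1292
Selection 6: 1292 + 360 = 1652
Selection 7: 1652 + 360 = 2012
Selection 8: 2012 + 360 = 2372
Selection 9: 2372 + 360 = 2732
Selection 10: 2732 + 360 = 3092
Selection 11: 3092 + 360 = 3452
Selection 12: 3452 + 360 = 3812
Selection 13: 3812 + 360 = 4172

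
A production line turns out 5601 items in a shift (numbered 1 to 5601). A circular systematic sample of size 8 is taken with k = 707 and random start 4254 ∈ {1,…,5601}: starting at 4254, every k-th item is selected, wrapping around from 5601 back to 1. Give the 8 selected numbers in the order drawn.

Selection 1: 4254
Selection 2: 4254 + 707 = 4961
Selection 3: 4961 + 707 = 5668 → 5668 − 5601 = 67
Selection 4: 67 + 707 = 774
Selection 5: 774 + 707 = 1481
Selection 6: 1481 + 707 = 2188
Selection 7: 2188 + 707 = 2895
Selection 8: 2895 + 707 = 3602

4254, 4961, 67, 774, 1481, 2188, 2895, 3602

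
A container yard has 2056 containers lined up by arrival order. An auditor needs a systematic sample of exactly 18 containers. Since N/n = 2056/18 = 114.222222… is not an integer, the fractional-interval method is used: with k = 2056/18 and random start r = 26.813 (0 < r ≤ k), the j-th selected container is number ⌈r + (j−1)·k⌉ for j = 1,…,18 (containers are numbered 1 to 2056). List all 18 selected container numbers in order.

j=1: r + 0k = 26.813 → ⌈·⌉ = 27
j=2: r + 1k = 141.035222… → ⌈·⌉ = 142
j=3: r + 2k = 255.257444… → ⌈·⌉ = 256
j=4: r + 3k = 369.479666… → ⌈·⌉ = 370
j=5: r + 4k = 483.701888… → ⌈·⌉ = 484
j=6: r + 5k = 597.924111… → ⌈·⌉ = 598
j=7: r + 6k = 712.146333… → ⌈·⌉ = 713
j=8: r + 7k = 826.368555… → ⌈·⌉ = 827
j=9: r + 8k = 940.590777… → ⌈·⌉ = 941
j=10: r + 9k = 1054.813 → ⌈·⌉ = 1055
j=11: r + 10k = 1169.035222… → ⌈·⌉ = 1170
j=12: r + 11k = 1283.257444… → ⌈·⌉ = 1284
j=13: r + 12k = 1397.479666… → ⌈·⌉ = 1398
j=14: r + 13k = 1511.701888… → ⌈·⌉ = 1512
j=15: r + 14k = 1625.924111… → ⌈·⌉ = 1626
j=16: r + 15k = 1740.146333… → ⌈·⌉ = 1741
j=17: r + 16k = 1854.368555… → ⌈·⌉ = 1855
j=18: r + 17k = 1968.590777… → ⌈·⌉ = 1969

27, 142, 256, 370, 484, 598, 713, 827, 941, 1055, 1170, 1284, 1398, 1512, 1626, 1741, 1855, 1969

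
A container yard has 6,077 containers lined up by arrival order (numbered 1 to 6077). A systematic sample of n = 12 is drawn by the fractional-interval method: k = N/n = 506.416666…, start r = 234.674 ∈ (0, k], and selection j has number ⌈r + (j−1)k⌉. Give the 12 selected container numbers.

235, 742, 1248, 1754, 2261, 2767, 3274, 3780, 4287, 4793, 5299, 5806

j=1: r + 0k = 234.674 → ⌈·⌉ = 235
j=2: r + 1k = 741.090666… → ⌈·⌉ = 742
j=3: r + 2k = 1247.507333… → ⌈·⌉ = 1248
j=4: r + 3k = 1753.924 → ⌈·⌉ = 1754
j=5: r + 4k = 2260.340666… → ⌈·⌉ = 2261
j=6: r + 5k = 2766.757333… → ⌈·⌉ = 2767
j=7: r + 6k = 3273.174 → ⌈·⌉ = 3274
j=8: r + 7k = 3779.590666… → ⌈·⌉ = 3780
j=9: r + 8k = 4286.007333… → ⌈·⌉ = 4287
j=10: r + 9k = 4792.424 → ⌈·⌉ = 4793
j=11: r + 10k = 5298.840666… → ⌈·⌉ = 5299
j=12: r + 11k = 5805.257333… → ⌈·⌉ = 5806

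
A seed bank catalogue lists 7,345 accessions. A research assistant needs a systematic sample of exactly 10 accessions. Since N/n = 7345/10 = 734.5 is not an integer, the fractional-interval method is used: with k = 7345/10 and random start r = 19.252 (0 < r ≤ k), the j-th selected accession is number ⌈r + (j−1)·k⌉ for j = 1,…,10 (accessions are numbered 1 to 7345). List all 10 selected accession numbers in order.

20, 754, 1489, 2223, 2958, 3692, 4427, 5161, 5896, 6630

j=1: r + 0k = 19.252 → ⌈·⌉ = 20
j=2: r + 1k = 753.752 → ⌈·⌉ = 754
j=3: r + 2k = 1488.252 → ⌈·⌉ = 1489
j=4: r + 3k = 2222.752 → ⌈·⌉ = 2223
j=5: r + 4k = 2957.252 → ⌈·⌉ = 2958
j=6: r + 5k = 3691.752 → ⌈·⌉ = 3692
j=7: r + 6k = 4426.252 → ⌈·⌉ = 4427
j=8: r + 7k = 5160.752 → ⌈·⌉ = 5161
j=9: r + 8k = 5895.252 → ⌈·⌉ = 5896
j=10: r + 9k = 6629.752 → ⌈·⌉ = 6630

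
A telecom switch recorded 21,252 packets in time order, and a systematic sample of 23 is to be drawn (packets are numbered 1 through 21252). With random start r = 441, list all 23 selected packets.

441, 1365, 2289, 3213, 4137, 5061, 5985, 6909, 7833, 8757, 9681, 10605, 11529, 12453, 13377, 14301, 15225, 16149, 17073, 17997, 18921, 19845, 20769

k = N/n = 21252/23 = 924
packet 1: 441
packet 2: 441 + 924 = 1365
packet 3: 1365 + 924 = 2289
packet 4: 2289 + 924 = 3213
packet 5: 3213 + 924 = 4137
packet 6: 4137 + 924 = 5061
packet 7: 5061 + 924 = 5985
packet 8: 5985 + 924 = 6909
packet 9: 6909 + 924 = 7833
packet 10: 7833 + 924 = 8757
packet 11: 8757 + 924 = 9681
packet 12: 9681 + 924 = 10605
packet 13: 10605 + 924 = 11529
packet 14: 11529 + 924 = 12453
packet 15: 12453 + 924 = 13377
packet 16: 13377 + 924 = 14301
packet 17: 14301 + 924 = 15225
packet 18: 15225 + 924 = 16149
packet 19: 16149 + 924 = 17073
packet 20: 17073 + 924 = 17997
packet 21: 17997 + 924 = 18921
packet 22: 18921 + 924 = 19845
packet 23: 19845 + 924 = 20769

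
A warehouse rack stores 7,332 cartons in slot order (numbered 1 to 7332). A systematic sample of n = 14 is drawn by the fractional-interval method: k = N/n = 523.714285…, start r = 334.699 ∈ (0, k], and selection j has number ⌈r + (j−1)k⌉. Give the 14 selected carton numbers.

j=1: r + 0k = 334.699 → ⌈·⌉ = 335
j=2: r + 1k = 858.413285… → ⌈·⌉ = 859
j=3: r + 2k = 1382.127571… → ⌈·⌉ = 1383
j=4: r + 3k = 1905.841857… → ⌈·⌉ = 1906
j=5: r + 4k = 2429.556142… → ⌈·⌉ = 2430
j=6: r + 5k = 2953.270428… → ⌈·⌉ = 2954
j=7: r + 6k = 3476.984714… → ⌈·⌉ = 3477
j=8: r + 7k = 4000.699 → ⌈·⌉ = 4001
j=9: r + 8k = 4524.413285… → ⌈·⌉ = 4525
j=10: r + 9k = 5048.127571… → ⌈·⌉ = 5049
j=11: r + 10k = 5571.841857… → ⌈·⌉ = 5572
j=12: r + 11k = 6095.556142… → ⌈·⌉ = 6096
j=13: r + 12k = 6619.270428… → ⌈·⌉ = 6620
j=14: r + 13k = 7142.984714… → ⌈·⌉ = 7143

335, 859, 1383, 1906, 2430, 2954, 3477, 4001, 4525, 5049, 5572, 6096, 6620, 7143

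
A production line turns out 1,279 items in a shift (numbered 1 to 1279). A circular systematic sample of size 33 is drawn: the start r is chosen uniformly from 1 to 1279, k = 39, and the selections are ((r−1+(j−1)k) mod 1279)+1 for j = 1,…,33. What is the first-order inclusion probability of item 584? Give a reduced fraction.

33/1279

For each position j, as r ranges over 1…1279 the j-th selection hits every item exactly once, so item 584 is selected for exactly 33 of the 1279 starts.
Inclusion probability = 33/1279.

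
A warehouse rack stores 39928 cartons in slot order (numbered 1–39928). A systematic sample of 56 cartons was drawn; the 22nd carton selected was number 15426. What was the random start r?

453

k = 39928/56 = 713
r = 15426 − (22−1)×713 = 15426 − 14973 = 453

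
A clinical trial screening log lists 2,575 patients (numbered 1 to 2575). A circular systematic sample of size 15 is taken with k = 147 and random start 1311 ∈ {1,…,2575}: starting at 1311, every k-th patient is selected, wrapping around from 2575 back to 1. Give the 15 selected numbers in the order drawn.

1311, 1458, 1605, 1752, 1899, 2046, 2193, 2340, 2487, 59, 206, 353, 500, 647, 794

Selection 1: 1311
Selection 2: 1311 + 147 = 1458
Selection 3: 1458 + 147 = 1605
Selection 4: 1605 + 147 = 1752
Selection 5: 1752 + 147 = 1899
Selection 6: 1899 + 147 = 2046
Selection 7: 2046 + 147 = 2193
Selection 8: 2193 + 147 = 2340
Selection 9: 2340 + 147 = 2487
Selection 10: 2487 + 147 = 2634 → 2634 − 2575 = 59
Selection 11: 59 + 147 = 206
Selection 12: 206 + 147 = 353
Selection 13: 353 + 147 = 500
Selection 14: 500 + 147 = 647
Selection 15: 647 + 147 = 794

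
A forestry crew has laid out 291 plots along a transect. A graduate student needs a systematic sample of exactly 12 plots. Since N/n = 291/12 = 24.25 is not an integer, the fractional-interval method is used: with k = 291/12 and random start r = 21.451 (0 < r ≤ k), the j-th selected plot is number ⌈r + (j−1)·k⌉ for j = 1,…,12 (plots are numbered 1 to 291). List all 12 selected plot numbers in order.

j=1: r + 0k = 21.451 → ⌈·⌉ = 22
j=2: r + 1k = 45.701 → ⌈·⌉ = 46
j=3: r + 2k = 69.951 → ⌈·⌉ = 70
j=4: r + 3k = 94.201 → ⌈·⌉ = 95
j=5: r + 4k = 118.451 → ⌈·⌉ = 119
j=6: r + 5k = 142.701 → ⌈·⌉ = 143
j=7: r + 6k = 166.951 → ⌈·⌉ = 167
j=8: r + 7k = 191.201 → ⌈·⌉ = 192
j=9: r + 8k = 215.451 → ⌈·⌉ = 216
j=10: r + 9k = 239.701 → ⌈·⌉ = 240
j=11: r + 10k = 263.951 → ⌈·⌉ = 264
j=12: r + 11k = 288.201 → ⌈·⌉ = 289

22, 46, 70, 95, 119, 143, 167, 192, 216, 240, 264, 289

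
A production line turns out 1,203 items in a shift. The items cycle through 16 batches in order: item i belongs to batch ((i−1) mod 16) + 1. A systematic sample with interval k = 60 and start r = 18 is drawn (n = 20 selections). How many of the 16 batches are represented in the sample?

Consecutive selections differ by k = 60, so their batch numbers differ by 60 mod 16 = 12.
gcd(60, 16) = 4, so the sample visits 16/4 = 4 distinct residues mod 16.
Start 18 is batch 2; the batches hit are 2, 6, 10, 14.

4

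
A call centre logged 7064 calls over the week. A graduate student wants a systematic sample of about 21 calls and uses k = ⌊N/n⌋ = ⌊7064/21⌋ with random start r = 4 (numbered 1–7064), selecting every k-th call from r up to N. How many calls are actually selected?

k = ⌊7064/21⌋ = 336
Achieved size = ⌊(7064 − 4)/336⌋ + 1 = ⌊7060/336⌋ + 1 = 21 + 1 = 22
(last selection: 4 + 21×336 = 7060 ≤ 7064; next would be 7396 > 7064)

22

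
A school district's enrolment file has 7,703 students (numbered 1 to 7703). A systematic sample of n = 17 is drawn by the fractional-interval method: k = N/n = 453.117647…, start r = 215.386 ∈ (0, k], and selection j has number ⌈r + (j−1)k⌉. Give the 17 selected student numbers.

216, 669, 1122, 1575, 2028, 2481, 2935, 3388, 3841, 4294, 4747, 5200, 5653, 6106, 6560, 7013, 7466

j=1: r + 0k = 215.386 → ⌈·⌉ = 216
j=2: r + 1k = 668.503647… → ⌈·⌉ = 669
j=3: r + 2k = 1121.621294… → ⌈·⌉ = 1122
j=4: r + 3k = 1574.738941… → ⌈·⌉ = 1575
j=5: r + 4k = 2027.856588… → ⌈·⌉ = 2028
j=6: r + 5k = 2480.974235… → ⌈·⌉ = 2481
j=7: r + 6k = 2934.091882… → ⌈·⌉ = 2935
j=8: r + 7k = 3387.209529… → ⌈·⌉ = 3388
j=9: r + 8k = 3840.327176… → ⌈·⌉ = 3841
j=10: r + 9k = 4293.444823… → ⌈·⌉ = 4294
j=11: r + 10k = 4746.562470… → ⌈·⌉ = 4747
j=12: r + 11k = 5199.680117… → ⌈·⌉ = 5200
j=13: r + 12k = 5652.797764… → ⌈·⌉ = 5653
j=14: r + 13k = 6105.915411… → ⌈·⌉ = 6106
j=15: r + 14k = 6559.033058… → ⌈·⌉ = 6560
j=16: r + 15k = 7012.150705… → ⌈·⌉ = 7013
j=17: r + 16k = 7465.268352… → ⌈·⌉ = 7466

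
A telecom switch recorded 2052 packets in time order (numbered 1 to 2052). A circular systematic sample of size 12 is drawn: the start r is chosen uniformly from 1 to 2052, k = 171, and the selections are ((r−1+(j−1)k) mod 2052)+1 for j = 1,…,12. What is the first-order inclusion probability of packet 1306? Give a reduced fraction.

For each position j, as r ranges over 1…2052 the j-th selection hits every packet exactly once, so packet 1306 is selected for exactly 12 of the 2052 starts.
Inclusion probability = 12/2052 = 1/171.

1/171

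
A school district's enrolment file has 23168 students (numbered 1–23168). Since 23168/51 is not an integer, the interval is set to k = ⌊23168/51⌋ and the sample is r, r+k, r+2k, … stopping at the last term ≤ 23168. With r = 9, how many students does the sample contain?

k = ⌊23168/51⌋ = 454
Achieved size = ⌊(23168 − 9)/454⌋ + 1 = ⌊23159/454⌋ + 1 = 51 + 1 = 52
(last selection: 9 + 51×454 = 23163 ≤ 23168; next would be 23617 > 23168)

52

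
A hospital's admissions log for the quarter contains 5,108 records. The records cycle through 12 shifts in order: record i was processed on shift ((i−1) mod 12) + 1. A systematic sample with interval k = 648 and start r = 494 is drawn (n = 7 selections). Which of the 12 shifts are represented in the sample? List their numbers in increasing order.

2

Consecutive selections differ by k = 648, so their shift numbers differ by 648 mod 12 = 0.
gcd(648, 12) = 12, so the sample visits 12/12 = 1 distinct residues mod 12.
Start 494 is shift 2; the shifts hit are 2.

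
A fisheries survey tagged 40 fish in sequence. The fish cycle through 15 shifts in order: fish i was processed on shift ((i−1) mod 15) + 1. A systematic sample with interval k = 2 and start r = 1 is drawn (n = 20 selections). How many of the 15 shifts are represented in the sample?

15

Consecutive selections differ by k = 2, so their shift numbers differ by 2 mod 15 = 2.
gcd(2, 15) = 1, so the sample visits 15/1 = 15 distinct residues mod 15.
Start 1 is shift 1; the shifts hit are 1, 2, 3, 4, 5, 6, 7, 8, 9, 10, 11, 12, 13, 14, 15.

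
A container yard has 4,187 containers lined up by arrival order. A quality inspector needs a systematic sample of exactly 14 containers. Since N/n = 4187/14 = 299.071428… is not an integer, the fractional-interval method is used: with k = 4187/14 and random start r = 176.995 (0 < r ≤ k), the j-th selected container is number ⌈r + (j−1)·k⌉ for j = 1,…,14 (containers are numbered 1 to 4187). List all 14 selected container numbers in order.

j=1: r + 0k = 176.995 → ⌈·⌉ = 177
j=2: r + 1k = 476.066428… → ⌈·⌉ = 477
j=3: r + 2k = 775.137857… → ⌈·⌉ = 776
j=4: r + 3k = 1074.209285… → ⌈·⌉ = 1075
j=5: r + 4k = 1373.280714… → ⌈·⌉ = 1374
j=6: r + 5k = 1672.352142… → ⌈·⌉ = 1673
j=7: r + 6k = 1971.423571… → ⌈·⌉ = 1972
j=8: r + 7k = 2270.495 → ⌈·⌉ = 2271
j=9: r + 8k = 2569.566428… → ⌈·⌉ = 2570
j=10: r + 9k = 2868.637857… → ⌈·⌉ = 2869
j=11: r + 10k = 3167.709285… → ⌈·⌉ = 3168
j=12: r + 11k = 3466.780714… → ⌈·⌉ = 3467
j=13: r + 12k = 3765.852142… → ⌈·⌉ = 3766
j=14: r + 13k = 4064.923571… → ⌈·⌉ = 4065

177, 477, 776, 1075, 1374, 1673, 1972, 2271, 2570, 2869, 3168, 3467, 3766, 4065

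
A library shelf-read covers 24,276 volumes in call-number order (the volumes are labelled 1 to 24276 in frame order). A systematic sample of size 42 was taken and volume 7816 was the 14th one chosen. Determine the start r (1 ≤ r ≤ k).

k = 24276/42 = 578
r = 7816 − (14−1)×578 = 7816 − 7514 = 302

302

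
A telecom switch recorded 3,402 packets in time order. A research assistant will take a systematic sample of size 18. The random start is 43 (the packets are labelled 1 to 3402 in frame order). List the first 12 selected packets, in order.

k = N/n = 3402/18 = 189
packet 1: 43
packet 2: 43 + 189 = 232
packet 3: 232 + 189 = 421
packet 4: 421 + 189 = 610
packet 5: 610 + 189 = 799
packet 6: 799 + 189 = 988
packet 7: 988 + 189 = 1177
packet 8: 1177 + 189 = 1366
packet 9: 1366 + 189 = 1555
packet 10: 1555 + 189 = 1744
packet 11: 1744 + 189 = 1933
packet 12: 1933 + 189 = 2122

43, 232, 421, 610, 799, 988, 1177, 1366, 1555, 1744, 1933, 2122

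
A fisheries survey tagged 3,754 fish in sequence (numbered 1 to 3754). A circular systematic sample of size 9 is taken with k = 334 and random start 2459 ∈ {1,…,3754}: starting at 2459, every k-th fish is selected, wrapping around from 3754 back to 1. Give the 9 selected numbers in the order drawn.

Selection 1: 2459
Selection 2: 2459 + 334 = 2793
Selection 3: 2793 + 334 = 3127
Selection 4: 3127 + 334 = 3461
Selection 5: 3461 + 334 = 3795 → 3795 − 3754 = 41
Selection 6: 41 + 334 = 375
Selection 7: 375 + 334 = 709
Selection 8: 709 + 334 = 1043
Selection 9: 1043 + 334 = 1377

2459, 2793, 3127, 3461, 41, 375, 709, 1043, 1377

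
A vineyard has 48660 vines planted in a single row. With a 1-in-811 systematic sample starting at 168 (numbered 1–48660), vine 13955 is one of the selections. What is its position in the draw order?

k = 811
position = (13955 − 168)/811 + 1 = 13787/811 + 1 = 17 + 1 = 18

18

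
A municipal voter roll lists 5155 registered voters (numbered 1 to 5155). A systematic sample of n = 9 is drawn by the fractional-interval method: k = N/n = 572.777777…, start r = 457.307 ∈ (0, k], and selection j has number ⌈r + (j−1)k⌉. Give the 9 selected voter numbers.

458, 1031, 1603, 2176, 2749, 3322, 3894, 4467, 5040

j=1: r + 0k = 457.307 → ⌈·⌉ = 458
j=2: r + 1k = 1030.084777… → ⌈·⌉ = 1031
j=3: r + 2k = 1602.862555… → ⌈·⌉ = 1603
j=4: r + 3k = 2175.640333… → ⌈·⌉ = 2176
j=5: r + 4k = 2748.418111… → ⌈·⌉ = 2749
j=6: r + 5k = 3321.195888… → ⌈·⌉ = 3322
j=7: r + 6k = 3893.973666… → ⌈·⌉ = 3894
j=8: r + 7k = 4466.751444… → ⌈·⌉ = 4467
j=9: r + 8k = 5039.529222… → ⌈·⌉ = 5040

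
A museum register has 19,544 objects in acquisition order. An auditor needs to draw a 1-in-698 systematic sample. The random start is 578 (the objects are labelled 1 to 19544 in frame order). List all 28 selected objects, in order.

object 1: 578
object 2: 578 + 698 = 1276
object 3: 1276 + 698 = 1974
object 4: 1974 + 698 = 2672
object 5: 2672 + 698 = 3370
object 6: 3370 + 698 = 4068
object 7: 4068 + 698 = 4766
object 8: 4766 + 698 = 5464
object 9: 5464 + 698 = 6162
object 10: 6162 + 698 = 6860
object 11: 6860 + 698 = 7558
object 12: 7558 + 698 = 8256
object 13: 8256 + 698 = 8954
object 14: 8954 + 698 = 9652
object 15: 9652 + 698 = 10350
object 16: 10350 + 698 = 11048
object 17: 11048 + 698 = 11746
object 18: 11746 + 698 = 12444
object 19: 12444 + 698 = 13142
object 20: 13142 + 698 = 13840
object 21: 13840 + 698 = 14538
object 22: 14538 + 698 = 15236
object 23: 15236 + 698 = 15934
object 24: 15934 + 698 = 16632
object 25: 16632 + 698 = 17330
object 26: 17330 + 698 = 18028
object 27: 18028 + 698 = 18726
object 28: 18726 + 698 = 19424

578, 1276, 1974, 2672, 3370, 4068, 4766, 5464, 6162, 6860, 7558, 8256, 8954, 9652, 10350, 11048, 11746, 12444, 13142, 13840, 14538, 15236, 15934, 16632, 17330, 18028, 18726, 19424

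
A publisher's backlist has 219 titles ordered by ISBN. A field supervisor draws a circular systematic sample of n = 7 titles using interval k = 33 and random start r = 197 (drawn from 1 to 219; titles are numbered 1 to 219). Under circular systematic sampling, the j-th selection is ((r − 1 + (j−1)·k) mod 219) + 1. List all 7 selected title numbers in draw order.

197, 11, 44, 77, 110, 143, 176

Selection 1: 197
Selection 2: 197 + 33 = 230 → 230 − 219 = 11
Selection 3: 11 + 33 = 44
Selection 4: 44 + 33 = 77
Selection 5: 77 + 33 = 110
Selection 6: 110 + 33 = 143
Selection 7: 143 + 33 = 176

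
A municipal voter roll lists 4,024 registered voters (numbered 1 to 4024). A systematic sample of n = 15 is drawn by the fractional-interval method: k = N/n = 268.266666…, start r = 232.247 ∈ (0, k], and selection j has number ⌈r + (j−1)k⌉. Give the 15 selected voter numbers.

j=1: r + 0k = 232.247 → ⌈·⌉ = 233
j=2: r + 1k = 500.513666… → ⌈·⌉ = 501
j=3: r + 2k = 768.780333… → ⌈·⌉ = 769
j=4: r + 3k = 1037.047 → ⌈·⌉ = 1038
j=5: r + 4k = 1305.313666… → ⌈·⌉ = 1306
j=6: r + 5k = 1573.580333… → ⌈·⌉ = 1574
j=7: r + 6k = 1841.847 → ⌈·⌉ = 1842
j=8: r + 7k = 2110.113666… → ⌈·⌉ = 2111
j=9: r + 8k = 2378.380333… → ⌈·⌉ = 2379
j=10: r + 9k = 2646.647 → ⌈·⌉ = 2647
j=11: r + 10k = 2914.913666… → ⌈·⌉ = 2915
j=12: r + 11k = 3183.180333… → ⌈·⌉ = 3184
j=13: r + 12k = 3451.447 → ⌈·⌉ = 3452
j=14: r + 13k = 3719.713666… → ⌈·⌉ = 3720
j=15: r + 14k = 3987.980333… → ⌈·⌉ = 3988

233, 501, 769, 1038, 1306, 1574, 1842, 2111, 2379, 2647, 2915, 3184, 3452, 3720, 3988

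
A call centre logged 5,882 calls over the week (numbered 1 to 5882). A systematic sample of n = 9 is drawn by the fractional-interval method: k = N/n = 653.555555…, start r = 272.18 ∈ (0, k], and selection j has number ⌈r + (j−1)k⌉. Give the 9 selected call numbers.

j=1: r + 0k = 272.18 → ⌈·⌉ = 273
j=2: r + 1k = 925.735555… → ⌈·⌉ = 926
j=3: r + 2k = 1579.291111… → ⌈·⌉ = 1580
j=4: r + 3k = 2232.846666… → ⌈·⌉ = 2233
j=5: r + 4k = 2886.402222… → ⌈·⌉ = 2887
j=6: r + 5k = 3539.957777… → ⌈·⌉ = 3540
j=7: r + 6k = 4193.513333… → ⌈·⌉ = 4194
j=8: r + 7k = 4847.068888… → ⌈·⌉ = 4848
j=9: r + 8k = 5500.624444… → ⌈·⌉ = 5501

273, 926, 1580, 2233, 2887, 3540, 4194, 4848, 5501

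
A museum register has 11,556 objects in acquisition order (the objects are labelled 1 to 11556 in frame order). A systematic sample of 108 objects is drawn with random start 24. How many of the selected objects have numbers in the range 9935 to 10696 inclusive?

k = 11556/108 = 107
First selection ≥ 9935: 24 + ⌈(9935−24)/107⌉·107 = 24 + 93×107 = 9975
Last selection ≤ 10696: 24 + ⌊(10696−24)/107⌋·107 = 24 + 99×107 = 10617
Count = 99 − 93 + 1 = 7

7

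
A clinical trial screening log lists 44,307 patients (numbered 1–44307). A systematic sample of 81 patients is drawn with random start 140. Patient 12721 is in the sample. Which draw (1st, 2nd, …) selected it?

k = 44307/81 = 547
position = (12721 − 140)/547 + 1 = 12581/547 + 1 = 23 + 1 = 24

24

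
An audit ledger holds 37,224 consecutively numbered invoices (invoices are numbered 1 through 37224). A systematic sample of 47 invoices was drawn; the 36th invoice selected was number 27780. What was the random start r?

k = 37224/47 = 792
r = 27780 − (36−1)×792 = 27780 − 27720 = 60

60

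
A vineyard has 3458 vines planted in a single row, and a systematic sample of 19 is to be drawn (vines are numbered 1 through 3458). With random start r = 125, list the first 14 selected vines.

125, 307, 489, 671, 853, 1035, 1217, 1399, 1581, 1763, 1945, 2127, 2309, 2491

k = N/n = 3458/19 = 182
vine 1: 125
vine 2: 125 + 182 = 307
vine 3: 307 + 182 = 489
vine 4: 489 + 182 = 671
vine 5: 671 + 182 = 853
vine 6: 853 + 182 = 1035
vine 7: 1035 + 182 = 1217
vine 8: 1217 + 182 = 1399
vine 9: 1399 + 182 = 1581
vine 10: 1581 + 182 = 1763
vine 11: 1763 + 182 = 1945
vine 12: 1945 + 182 = 2127
vine 13: 2127 + 182 = 2309
vine 14: 2309 + 182 = 2491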